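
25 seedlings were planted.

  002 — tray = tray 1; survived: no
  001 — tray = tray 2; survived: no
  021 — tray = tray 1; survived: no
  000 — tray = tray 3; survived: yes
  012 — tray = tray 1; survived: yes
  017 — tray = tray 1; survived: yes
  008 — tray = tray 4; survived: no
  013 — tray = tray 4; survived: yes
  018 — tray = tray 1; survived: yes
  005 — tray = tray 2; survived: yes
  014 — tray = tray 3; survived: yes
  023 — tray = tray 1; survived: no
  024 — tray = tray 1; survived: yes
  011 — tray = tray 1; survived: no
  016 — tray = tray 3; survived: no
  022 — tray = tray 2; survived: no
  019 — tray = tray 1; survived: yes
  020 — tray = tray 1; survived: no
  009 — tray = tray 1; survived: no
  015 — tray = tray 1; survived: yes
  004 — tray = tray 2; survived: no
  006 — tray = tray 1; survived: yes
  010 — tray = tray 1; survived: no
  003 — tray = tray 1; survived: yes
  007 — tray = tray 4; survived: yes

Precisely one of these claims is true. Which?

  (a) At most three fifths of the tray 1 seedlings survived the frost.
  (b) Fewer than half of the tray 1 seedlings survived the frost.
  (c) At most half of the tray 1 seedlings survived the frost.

|A| = 15, |A ∩ B| = 8, |A ∖ B| = 7.
(a) requires |A ∩ B| / |A| ≤ 3/5: true.
(b) requires |A ∩ B| < |A ∖ B|: false.
(c) requires |A ∩ B| ≤ |A ∖ B|: false.

(a)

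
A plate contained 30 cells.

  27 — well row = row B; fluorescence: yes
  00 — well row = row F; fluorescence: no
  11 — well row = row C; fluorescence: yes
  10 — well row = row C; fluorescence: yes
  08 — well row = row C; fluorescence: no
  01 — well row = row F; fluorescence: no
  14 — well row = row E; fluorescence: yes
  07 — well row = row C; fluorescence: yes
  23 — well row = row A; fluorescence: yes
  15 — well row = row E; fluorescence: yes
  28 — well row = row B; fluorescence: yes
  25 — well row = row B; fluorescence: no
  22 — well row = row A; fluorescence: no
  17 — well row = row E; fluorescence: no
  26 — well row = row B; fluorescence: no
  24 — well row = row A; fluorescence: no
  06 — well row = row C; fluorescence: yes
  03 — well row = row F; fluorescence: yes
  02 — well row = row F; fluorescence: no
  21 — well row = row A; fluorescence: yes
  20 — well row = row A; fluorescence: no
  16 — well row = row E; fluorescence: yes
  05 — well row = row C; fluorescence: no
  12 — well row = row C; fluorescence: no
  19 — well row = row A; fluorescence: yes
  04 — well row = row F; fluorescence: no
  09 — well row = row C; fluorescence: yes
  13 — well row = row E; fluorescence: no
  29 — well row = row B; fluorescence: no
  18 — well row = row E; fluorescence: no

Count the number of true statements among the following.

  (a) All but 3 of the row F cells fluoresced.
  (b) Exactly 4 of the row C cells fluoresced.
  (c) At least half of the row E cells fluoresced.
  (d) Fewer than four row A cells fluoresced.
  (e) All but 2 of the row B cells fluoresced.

(a) row F: |A| = 5, |A ∩ B| = 1; needs |A ∖ B| = 3 — false.
(b) row C: |A| = 8, |A ∩ B| = 5; needs |A ∩ B| = 4 — false.
(c) row E: |A| = 6, |A ∩ B| = 3; needs |A ∩ B| ≥ |A ∖ B| — true.
(d) row A: |A| = 6, |A ∩ B| = 3; needs |A ∩ B| < 4 — true.
(e) row B: |A| = 5, |A ∩ B| = 2; needs |A ∖ B| = 2 — false.

2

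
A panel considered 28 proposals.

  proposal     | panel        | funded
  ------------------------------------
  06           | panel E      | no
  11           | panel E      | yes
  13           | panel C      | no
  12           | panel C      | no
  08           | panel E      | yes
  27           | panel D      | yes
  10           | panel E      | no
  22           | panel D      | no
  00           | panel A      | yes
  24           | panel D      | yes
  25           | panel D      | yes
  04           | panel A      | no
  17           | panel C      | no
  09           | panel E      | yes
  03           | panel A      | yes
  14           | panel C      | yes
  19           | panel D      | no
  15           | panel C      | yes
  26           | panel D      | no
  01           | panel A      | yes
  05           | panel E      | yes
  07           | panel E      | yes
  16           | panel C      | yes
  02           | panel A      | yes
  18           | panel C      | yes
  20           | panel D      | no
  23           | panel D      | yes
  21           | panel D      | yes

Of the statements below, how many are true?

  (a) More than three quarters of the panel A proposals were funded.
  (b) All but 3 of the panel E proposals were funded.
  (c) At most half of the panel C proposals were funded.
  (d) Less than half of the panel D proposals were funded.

1

(a) panel A: |A| = 5, |A ∩ B| = 4; needs |A ∩ B| / |A| > 3/4 — true.
(b) panel E: |A| = 7, |A ∩ B| = 5; needs |A ∖ B| = 3 — false.
(c) panel C: |A| = 7, |A ∩ B| = 4; needs |A ∩ B| ≤ |A ∖ B| — false.
(d) panel D: |A| = 9, |A ∩ B| = 5; needs |A ∩ B| < |A ∖ B| — false.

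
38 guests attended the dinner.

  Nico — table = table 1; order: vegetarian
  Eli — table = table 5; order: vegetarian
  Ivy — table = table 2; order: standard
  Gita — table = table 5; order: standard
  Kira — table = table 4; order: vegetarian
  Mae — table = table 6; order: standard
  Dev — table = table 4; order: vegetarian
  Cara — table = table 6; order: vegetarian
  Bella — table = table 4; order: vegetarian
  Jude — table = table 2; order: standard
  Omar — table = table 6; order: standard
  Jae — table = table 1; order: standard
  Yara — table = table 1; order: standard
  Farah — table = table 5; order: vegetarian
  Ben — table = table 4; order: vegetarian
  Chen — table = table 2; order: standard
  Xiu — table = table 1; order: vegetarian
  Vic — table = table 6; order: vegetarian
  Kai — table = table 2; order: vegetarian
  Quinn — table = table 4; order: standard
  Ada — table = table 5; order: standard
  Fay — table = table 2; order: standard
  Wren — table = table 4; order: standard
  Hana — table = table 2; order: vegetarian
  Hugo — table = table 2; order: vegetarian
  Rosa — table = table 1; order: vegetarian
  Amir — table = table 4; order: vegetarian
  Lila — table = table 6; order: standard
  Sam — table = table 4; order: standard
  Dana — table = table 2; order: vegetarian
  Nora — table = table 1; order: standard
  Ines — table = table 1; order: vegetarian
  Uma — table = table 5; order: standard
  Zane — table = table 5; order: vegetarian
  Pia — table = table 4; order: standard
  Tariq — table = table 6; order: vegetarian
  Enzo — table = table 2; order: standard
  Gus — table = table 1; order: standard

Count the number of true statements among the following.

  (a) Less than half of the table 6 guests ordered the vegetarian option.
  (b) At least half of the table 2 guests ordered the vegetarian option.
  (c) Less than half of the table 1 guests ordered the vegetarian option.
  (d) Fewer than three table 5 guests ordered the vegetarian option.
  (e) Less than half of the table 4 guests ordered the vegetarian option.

(a) table 6: |A| = 6, |A ∩ B| = 3; needs |A ∩ B| < |A ∖ B| — false.
(b) table 2: |A| = 9, |A ∩ B| = 4; needs |A ∩ B| ≥ |A ∖ B| — false.
(c) table 1: |A| = 8, |A ∩ B| = 4; needs |A ∩ B| < |A ∖ B| — false.
(d) table 5: |A| = 6, |A ∩ B| = 3; needs |A ∩ B| < 3 — false.
(e) table 4: |A| = 9, |A ∩ B| = 5; needs |A ∩ B| < |A ∖ B| — false.

0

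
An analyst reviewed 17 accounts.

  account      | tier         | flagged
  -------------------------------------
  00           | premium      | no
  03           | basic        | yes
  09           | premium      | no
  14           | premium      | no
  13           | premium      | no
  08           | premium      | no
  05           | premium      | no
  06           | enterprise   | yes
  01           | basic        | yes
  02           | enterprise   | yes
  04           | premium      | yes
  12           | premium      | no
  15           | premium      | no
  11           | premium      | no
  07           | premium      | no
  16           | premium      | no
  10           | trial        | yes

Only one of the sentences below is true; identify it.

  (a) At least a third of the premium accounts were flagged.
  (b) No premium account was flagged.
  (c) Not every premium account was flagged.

|A| = 12, |A ∩ B| = 1, |A ∖ B| = 11.
(a) requires |A ∩ B| / |A| ≥ 1/3: false.
(b) requires A ∩ B = ∅ (|A ∩ B| = 0): false.
(c) requires A ⊄ B (|A ∖ B| ≥ 1): true.

(c)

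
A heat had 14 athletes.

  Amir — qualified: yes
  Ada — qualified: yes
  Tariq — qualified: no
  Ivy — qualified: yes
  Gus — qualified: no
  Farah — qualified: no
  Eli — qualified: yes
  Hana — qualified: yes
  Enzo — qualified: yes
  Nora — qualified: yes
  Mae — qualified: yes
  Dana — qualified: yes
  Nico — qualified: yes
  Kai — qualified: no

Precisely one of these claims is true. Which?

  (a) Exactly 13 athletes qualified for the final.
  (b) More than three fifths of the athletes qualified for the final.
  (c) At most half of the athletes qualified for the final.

(b)

|A| = 14, |A ∩ B| = 10, |A ∖ B| = 4.
(a) requires |A ∩ B| = 13: false.
(b) requires |A ∩ B| / |A| > 3/5: true.
(c) requires |A ∩ B| ≤ |A ∖ B|: false.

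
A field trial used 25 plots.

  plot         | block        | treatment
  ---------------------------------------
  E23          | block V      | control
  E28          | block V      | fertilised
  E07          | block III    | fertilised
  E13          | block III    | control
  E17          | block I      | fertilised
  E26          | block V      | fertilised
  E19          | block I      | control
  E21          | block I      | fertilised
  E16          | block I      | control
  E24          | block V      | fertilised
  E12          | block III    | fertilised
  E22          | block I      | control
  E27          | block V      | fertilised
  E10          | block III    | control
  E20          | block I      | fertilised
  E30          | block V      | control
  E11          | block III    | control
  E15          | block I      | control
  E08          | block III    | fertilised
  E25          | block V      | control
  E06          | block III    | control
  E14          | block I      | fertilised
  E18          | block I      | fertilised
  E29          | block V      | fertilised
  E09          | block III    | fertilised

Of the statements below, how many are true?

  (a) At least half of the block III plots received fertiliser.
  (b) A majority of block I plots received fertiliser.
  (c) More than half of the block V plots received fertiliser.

3

(a) block III: |A| = 8, |A ∩ B| = 4; needs |A ∩ B| ≥ |A ∖ B| — true.
(b) block I: |A| = 9, |A ∩ B| = 5; needs |A ∩ B| > |A ∖ B| — true.
(c) block V: |A| = 8, |A ∩ B| = 5; needs |A ∩ B| > |A ∖ B| — true.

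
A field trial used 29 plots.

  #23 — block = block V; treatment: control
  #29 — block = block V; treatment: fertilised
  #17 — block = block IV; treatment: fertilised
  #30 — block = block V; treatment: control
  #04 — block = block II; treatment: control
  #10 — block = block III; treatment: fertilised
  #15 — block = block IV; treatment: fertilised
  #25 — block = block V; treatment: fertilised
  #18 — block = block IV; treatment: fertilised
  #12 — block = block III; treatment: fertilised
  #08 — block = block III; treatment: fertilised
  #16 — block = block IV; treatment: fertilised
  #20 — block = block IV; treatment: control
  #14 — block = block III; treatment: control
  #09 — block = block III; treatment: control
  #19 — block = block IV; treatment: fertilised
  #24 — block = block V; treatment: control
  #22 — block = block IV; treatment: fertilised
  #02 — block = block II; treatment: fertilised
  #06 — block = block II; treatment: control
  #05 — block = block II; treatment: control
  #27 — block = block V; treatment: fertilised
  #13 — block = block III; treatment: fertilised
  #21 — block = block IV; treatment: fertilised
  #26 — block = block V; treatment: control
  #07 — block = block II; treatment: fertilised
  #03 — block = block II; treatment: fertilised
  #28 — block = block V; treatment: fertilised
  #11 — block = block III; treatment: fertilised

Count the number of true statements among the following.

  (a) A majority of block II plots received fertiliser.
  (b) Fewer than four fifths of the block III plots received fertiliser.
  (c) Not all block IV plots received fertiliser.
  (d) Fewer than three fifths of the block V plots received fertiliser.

3

(a) block II: |A| = 6, |A ∩ B| = 3; needs |A ∩ B| > |A ∖ B| — false.
(b) block III: |A| = 7, |A ∩ B| = 5; needs |A ∩ B| / |A| < 4/5 — true.
(c) block IV: |A| = 8, |A ∩ B| = 7; needs A ⊄ B (|A ∖ B| ≥ 1) — true.
(d) block V: |A| = 8, |A ∩ B| = 4; needs |A ∩ B| / |A| < 3/5 — true.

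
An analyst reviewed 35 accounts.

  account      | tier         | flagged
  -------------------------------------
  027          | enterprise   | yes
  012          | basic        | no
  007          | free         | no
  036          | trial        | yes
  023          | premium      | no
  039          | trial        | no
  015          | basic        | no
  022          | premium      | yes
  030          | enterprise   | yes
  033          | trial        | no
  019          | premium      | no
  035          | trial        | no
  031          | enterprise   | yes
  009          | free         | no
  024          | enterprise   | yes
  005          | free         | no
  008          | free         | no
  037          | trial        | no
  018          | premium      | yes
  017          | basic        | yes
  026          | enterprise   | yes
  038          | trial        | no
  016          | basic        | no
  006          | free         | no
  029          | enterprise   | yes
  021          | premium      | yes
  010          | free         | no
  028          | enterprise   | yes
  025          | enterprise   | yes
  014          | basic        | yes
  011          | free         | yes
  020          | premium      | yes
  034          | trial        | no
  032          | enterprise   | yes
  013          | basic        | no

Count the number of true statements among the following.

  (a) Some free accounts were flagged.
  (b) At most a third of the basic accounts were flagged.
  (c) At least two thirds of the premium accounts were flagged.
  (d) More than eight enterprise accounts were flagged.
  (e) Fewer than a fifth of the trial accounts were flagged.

(a) free: |A| = 7, |A ∩ B| = 1; needs A ∩ B ≠ ∅ (|A ∩ B| ≥ 1) — true.
(b) basic: |A| = 6, |A ∩ B| = 2; needs |A ∩ B| / |A| ≤ 1/3 — true.
(c) premium: |A| = 6, |A ∩ B| = 4; needs |A ∩ B| / |A| ≥ 2/3 — true.
(d) enterprise: |A| = 9, |A ∩ B| = 9; needs |A ∩ B| > 8 — true.
(e) trial: |A| = 7, |A ∩ B| = 1; needs |A ∩ B| / |A| < 1/5 — true.

5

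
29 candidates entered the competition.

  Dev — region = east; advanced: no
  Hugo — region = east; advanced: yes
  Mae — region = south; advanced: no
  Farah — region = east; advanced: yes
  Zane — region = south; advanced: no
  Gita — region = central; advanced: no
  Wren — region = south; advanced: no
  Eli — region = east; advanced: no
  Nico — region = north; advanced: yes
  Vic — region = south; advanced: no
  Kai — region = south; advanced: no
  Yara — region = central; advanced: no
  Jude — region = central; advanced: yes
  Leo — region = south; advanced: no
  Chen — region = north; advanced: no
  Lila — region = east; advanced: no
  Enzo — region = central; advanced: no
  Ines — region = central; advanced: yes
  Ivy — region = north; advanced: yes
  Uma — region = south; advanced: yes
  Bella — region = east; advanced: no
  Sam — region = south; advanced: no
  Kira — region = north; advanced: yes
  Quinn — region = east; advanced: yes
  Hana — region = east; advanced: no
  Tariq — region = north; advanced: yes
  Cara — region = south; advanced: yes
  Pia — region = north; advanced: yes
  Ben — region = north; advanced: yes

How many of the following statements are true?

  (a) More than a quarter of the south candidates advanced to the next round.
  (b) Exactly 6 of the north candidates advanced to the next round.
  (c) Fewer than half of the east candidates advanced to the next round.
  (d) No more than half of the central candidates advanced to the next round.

3

(a) south: |A| = 9, |A ∩ B| = 2; needs |A ∩ B| / |A| > 1/4 — false.
(b) north: |A| = 7, |A ∩ B| = 6; needs |A ∩ B| = 6 — true.
(c) east: |A| = 8, |A ∩ B| = 3; needs |A ∩ B| < |A ∖ B| — true.
(d) central: |A| = 5, |A ∩ B| = 2; needs |A ∩ B| ≤ |A ∖ B| — true.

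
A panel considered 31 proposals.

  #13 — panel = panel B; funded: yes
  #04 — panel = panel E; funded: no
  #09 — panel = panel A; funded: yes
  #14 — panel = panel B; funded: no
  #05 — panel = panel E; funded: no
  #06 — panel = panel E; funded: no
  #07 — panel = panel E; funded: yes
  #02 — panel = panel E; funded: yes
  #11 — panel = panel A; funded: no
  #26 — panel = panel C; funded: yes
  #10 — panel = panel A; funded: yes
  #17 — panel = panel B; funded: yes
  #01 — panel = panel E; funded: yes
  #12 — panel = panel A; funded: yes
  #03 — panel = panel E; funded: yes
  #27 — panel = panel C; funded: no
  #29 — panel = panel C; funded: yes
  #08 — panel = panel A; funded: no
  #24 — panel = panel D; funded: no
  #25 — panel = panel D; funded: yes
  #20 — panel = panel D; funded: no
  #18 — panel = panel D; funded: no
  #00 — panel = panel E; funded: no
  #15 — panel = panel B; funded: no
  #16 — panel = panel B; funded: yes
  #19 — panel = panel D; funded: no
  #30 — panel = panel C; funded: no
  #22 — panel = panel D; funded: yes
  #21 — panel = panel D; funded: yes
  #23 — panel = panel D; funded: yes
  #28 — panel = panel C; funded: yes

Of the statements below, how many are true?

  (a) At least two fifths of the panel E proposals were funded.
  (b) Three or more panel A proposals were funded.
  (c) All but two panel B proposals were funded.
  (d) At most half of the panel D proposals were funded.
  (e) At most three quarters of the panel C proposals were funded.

(a) panel E: |A| = 8, |A ∩ B| = 4; needs |A ∩ B| / |A| ≥ 2/5 — true.
(b) panel A: |A| = 5, |A ∩ B| = 3; needs |A ∩ B| ≥ 3 — true.
(c) panel B: |A| = 5, |A ∩ B| = 3; needs |A ∖ B| = 2 — true.
(d) panel D: |A| = 8, |A ∩ B| = 4; needs |A ∩ B| ≤ |A ∖ B| — true.
(e) panel C: |A| = 5, |A ∩ B| = 3; needs |A ∩ B| / |A| ≤ 3/4 — true.

5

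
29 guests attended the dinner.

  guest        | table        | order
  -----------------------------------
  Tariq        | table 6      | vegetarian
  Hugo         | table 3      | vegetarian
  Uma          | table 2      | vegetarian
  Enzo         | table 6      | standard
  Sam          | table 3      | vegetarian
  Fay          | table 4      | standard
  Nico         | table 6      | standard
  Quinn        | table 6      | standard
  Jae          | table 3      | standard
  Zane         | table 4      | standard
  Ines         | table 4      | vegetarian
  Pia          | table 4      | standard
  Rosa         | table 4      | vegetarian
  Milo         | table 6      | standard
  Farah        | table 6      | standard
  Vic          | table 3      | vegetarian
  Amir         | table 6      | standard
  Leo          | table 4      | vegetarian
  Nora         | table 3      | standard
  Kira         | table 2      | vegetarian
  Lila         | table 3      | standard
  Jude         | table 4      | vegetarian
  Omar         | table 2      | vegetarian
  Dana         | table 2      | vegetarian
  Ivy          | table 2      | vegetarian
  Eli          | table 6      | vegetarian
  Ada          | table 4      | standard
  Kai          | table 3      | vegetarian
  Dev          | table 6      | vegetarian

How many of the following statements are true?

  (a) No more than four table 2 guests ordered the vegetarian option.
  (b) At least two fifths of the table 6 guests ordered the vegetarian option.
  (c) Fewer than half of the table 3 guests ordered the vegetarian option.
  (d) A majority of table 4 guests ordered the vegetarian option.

(a) table 2: |A| = 5, |A ∩ B| = 5; needs |A ∩ B| ≤ 4 — false.
(b) table 6: |A| = 9, |A ∩ B| = 3; needs |A ∩ B| / |A| ≥ 2/5 — false.
(c) table 3: |A| = 7, |A ∩ B| = 4; needs |A ∩ B| < |A ∖ B| — false.
(d) table 4: |A| = 8, |A ∩ B| = 4; needs |A ∩ B| > |A ∖ B| — false.

0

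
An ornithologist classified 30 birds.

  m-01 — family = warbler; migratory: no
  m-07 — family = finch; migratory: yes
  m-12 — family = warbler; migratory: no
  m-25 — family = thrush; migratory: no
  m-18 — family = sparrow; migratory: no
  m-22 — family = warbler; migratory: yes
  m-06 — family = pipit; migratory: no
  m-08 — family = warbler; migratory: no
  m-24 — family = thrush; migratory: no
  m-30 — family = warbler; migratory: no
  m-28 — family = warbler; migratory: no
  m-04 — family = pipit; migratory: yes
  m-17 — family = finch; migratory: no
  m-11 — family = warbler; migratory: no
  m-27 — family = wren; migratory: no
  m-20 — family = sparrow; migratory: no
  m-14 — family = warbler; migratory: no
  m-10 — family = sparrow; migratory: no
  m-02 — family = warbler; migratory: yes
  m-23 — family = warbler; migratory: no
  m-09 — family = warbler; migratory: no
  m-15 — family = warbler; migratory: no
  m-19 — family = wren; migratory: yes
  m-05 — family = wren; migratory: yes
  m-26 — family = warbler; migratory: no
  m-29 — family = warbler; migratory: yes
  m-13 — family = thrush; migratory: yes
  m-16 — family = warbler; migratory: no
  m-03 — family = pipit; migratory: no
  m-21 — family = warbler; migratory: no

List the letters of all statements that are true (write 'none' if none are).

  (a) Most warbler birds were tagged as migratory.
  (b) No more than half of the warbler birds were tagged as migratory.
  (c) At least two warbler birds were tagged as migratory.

(b), (c)

|A| = 16, |A ∩ B| = 3, |A ∖ B| = 13.
(a) |A ∩ B| > |A ∖ B|: fails.
(b) |A ∩ B| ≤ |A ∖ B|: holds.
(c) |A ∩ B| ≥ 2: holds.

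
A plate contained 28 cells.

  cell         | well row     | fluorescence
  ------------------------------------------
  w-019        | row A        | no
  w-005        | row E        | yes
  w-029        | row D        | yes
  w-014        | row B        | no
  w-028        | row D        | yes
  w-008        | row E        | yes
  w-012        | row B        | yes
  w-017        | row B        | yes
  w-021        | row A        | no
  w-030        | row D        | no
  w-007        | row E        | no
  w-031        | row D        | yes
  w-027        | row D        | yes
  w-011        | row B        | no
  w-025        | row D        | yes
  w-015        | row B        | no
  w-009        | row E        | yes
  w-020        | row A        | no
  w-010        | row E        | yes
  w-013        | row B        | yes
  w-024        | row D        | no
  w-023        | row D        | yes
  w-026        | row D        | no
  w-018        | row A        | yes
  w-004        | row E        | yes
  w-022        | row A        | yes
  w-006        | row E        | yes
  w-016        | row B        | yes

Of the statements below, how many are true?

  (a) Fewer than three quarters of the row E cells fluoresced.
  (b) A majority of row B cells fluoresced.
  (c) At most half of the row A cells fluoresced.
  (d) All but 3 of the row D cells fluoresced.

(a) row E: |A| = 7, |A ∩ B| = 6; needs |A ∩ B| / |A| < 3/4 — false.
(b) row B: |A| = 7, |A ∩ B| = 4; needs |A ∩ B| > |A ∖ B| — true.
(c) row A: |A| = 5, |A ∩ B| = 2; needs |A ∩ B| ≤ |A ∖ B| — true.
(d) row D: |A| = 9, |A ∩ B| = 6; needs |A ∖ B| = 3 — true.

3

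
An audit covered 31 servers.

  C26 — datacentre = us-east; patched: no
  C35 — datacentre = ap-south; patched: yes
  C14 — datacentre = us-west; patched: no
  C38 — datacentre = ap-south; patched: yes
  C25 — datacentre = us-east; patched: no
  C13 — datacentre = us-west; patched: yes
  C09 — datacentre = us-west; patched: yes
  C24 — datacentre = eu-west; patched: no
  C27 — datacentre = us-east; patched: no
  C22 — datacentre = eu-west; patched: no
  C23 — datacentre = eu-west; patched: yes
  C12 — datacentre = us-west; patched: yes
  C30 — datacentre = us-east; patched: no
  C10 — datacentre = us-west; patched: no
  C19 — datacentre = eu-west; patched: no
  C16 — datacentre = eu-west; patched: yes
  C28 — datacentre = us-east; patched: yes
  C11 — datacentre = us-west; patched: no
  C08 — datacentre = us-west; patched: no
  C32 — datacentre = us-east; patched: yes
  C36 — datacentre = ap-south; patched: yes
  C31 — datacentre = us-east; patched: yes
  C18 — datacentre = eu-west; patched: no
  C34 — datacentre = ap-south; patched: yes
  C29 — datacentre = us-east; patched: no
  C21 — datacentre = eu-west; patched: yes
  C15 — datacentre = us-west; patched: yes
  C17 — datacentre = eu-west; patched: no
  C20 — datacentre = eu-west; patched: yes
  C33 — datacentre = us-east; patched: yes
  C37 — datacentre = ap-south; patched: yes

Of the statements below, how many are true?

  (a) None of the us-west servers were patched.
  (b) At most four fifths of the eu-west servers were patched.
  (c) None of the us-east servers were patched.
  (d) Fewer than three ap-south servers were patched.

(a) us-west: |A| = 8, |A ∩ B| = 4; needs A ∩ B = ∅ (|A ∩ B| = 0) — false.
(b) eu-west: |A| = 9, |A ∩ B| = 4; needs |A ∩ B| / |A| ≤ 4/5 — true.
(c) us-east: |A| = 9, |A ∩ B| = 4; needs A ∩ B = ∅ (|A ∩ B| = 0) — false.
(d) ap-south: |A| = 5, |A ∩ B| = 5; needs |A ∩ B| < 3 — false.

1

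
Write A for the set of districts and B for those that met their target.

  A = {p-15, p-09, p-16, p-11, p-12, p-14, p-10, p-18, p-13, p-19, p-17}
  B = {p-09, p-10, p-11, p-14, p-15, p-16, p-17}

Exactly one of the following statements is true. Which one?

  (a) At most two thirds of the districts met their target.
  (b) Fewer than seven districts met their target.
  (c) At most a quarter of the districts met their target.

(a)

|A| = 11, |A ∩ B| = 7, |A ∖ B| = 4.
(a) requires |A ∩ B| / |A| ≤ 2/3: true.
(b) requires |A ∩ B| < 7: false.
(c) requires |A ∩ B| / |A| ≤ 1/4: false.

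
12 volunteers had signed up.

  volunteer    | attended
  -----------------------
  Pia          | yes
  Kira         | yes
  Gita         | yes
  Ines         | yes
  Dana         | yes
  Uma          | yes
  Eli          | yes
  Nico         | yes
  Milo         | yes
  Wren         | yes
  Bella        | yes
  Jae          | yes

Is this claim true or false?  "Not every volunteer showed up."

False

The determiner here denotes the relation: A ⊄ B (|A ∖ B| ≥ 1).
A (the restrictor) = {Pia, Kira, Gita, Ines, Dana, Uma, Eli, Nico, Milo, Wren, Bella, Jae}, |A| = 12.
A ∖ B = {}, so |A ∖ B| = 0.
So the statement is false.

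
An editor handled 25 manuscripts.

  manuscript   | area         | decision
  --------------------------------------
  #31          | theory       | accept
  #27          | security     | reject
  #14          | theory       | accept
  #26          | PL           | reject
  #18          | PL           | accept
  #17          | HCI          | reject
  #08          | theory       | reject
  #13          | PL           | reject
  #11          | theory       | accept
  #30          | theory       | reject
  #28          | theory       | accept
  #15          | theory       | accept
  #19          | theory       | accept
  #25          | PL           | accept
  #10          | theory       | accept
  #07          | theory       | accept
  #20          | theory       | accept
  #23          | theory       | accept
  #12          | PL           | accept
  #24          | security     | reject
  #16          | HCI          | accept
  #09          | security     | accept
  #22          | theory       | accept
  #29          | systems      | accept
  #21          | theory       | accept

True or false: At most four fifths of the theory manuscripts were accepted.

Truth condition: |A ∩ B| / |A| ≤ 4/5.
A (the restrictor) = {#31, #14, #08, #11, #30, #28, #15, #19, #10, #07, #20, #23, #22, #21}, |A| = 14.
A ∩ B = {#31, #14, #11, #28, #15, #19, #10, #07, #20, #23, #22, #21}, so |A ∩ B| = 12.
A ∖ B = {#08, #30}, so |A ∖ B| = 2.
|A ∩ B|/|A| = 12/14, so the statement is false.

False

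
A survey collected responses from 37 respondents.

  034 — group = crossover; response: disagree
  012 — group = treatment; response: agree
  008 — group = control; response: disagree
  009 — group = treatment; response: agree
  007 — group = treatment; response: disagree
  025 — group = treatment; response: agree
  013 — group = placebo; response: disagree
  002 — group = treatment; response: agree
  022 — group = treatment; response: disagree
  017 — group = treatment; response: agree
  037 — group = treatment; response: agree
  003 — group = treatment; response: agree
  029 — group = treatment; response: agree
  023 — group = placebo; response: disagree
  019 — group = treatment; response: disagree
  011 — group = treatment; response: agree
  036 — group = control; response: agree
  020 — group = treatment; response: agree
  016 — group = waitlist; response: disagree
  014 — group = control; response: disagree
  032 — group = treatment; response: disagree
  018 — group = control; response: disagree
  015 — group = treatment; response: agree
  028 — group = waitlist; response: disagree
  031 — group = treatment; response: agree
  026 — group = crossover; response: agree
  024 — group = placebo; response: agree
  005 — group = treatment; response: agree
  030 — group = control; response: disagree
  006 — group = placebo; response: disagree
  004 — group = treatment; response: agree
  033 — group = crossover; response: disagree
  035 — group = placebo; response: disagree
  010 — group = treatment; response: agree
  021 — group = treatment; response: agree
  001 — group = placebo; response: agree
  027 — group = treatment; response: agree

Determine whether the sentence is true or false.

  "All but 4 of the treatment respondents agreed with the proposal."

The determiner here denotes the relation: |A ∖ B| = 4.
|A| = 21, |A ∩ B| = 17, |A ∖ B| = 4.
|A ∖ B| = 4, so the statement is true.

True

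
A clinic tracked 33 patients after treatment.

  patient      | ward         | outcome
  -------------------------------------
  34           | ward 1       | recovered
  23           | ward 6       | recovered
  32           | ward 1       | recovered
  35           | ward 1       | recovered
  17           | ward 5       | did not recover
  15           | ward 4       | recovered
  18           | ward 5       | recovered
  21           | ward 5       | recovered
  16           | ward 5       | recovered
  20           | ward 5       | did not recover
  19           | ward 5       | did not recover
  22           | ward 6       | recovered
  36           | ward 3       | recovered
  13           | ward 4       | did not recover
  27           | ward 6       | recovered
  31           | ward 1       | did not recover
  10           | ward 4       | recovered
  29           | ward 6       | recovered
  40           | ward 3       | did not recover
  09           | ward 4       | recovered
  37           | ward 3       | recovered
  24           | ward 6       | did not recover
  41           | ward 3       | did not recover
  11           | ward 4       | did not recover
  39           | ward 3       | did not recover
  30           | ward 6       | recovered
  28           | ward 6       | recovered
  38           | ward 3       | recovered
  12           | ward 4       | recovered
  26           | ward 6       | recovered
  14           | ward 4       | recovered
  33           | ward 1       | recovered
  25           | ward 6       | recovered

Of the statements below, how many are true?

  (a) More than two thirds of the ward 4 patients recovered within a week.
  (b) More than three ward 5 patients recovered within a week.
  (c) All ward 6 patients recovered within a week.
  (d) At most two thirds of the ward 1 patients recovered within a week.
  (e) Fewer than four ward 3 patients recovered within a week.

2

(a) ward 4: |A| = 7, |A ∩ B| = 5; needs |A ∩ B| / |A| > 2/3 — true.
(b) ward 5: |A| = 6, |A ∩ B| = 3; needs |A ∩ B| > 3 — false.
(c) ward 6: |A| = 9, |A ∩ B| = 8; needs A ⊆ B, i.e. every element of A is in B (|A ∖ B| = 0) — false.
(d) ward 1: |A| = 5, |A ∩ B| = 4; needs |A ∩ B| / |A| ≤ 2/3 — false.
(e) ward 3: |A| = 6, |A ∩ B| = 3; needs |A ∩ B| < 4 — true.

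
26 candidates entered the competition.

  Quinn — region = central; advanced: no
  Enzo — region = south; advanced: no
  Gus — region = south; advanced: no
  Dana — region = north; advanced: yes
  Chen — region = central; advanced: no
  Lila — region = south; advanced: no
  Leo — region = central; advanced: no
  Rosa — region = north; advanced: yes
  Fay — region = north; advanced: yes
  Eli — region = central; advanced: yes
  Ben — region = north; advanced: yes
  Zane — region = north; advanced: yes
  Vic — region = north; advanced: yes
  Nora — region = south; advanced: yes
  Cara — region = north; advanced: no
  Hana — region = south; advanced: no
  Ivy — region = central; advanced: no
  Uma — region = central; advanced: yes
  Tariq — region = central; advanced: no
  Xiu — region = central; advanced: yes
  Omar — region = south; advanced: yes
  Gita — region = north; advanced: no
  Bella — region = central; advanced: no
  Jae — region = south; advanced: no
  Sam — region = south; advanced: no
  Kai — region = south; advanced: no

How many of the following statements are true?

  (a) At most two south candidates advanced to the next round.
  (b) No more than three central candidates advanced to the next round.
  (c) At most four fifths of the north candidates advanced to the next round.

3

(a) south: |A| = 9, |A ∩ B| = 2; needs |A ∩ B| ≤ 2 — true.
(b) central: |A| = 9, |A ∩ B| = 3; needs |A ∩ B| ≤ 3 — true.
(c) north: |A| = 8, |A ∩ B| = 6; needs |A ∩ B| / |A| ≤ 4/5 — true.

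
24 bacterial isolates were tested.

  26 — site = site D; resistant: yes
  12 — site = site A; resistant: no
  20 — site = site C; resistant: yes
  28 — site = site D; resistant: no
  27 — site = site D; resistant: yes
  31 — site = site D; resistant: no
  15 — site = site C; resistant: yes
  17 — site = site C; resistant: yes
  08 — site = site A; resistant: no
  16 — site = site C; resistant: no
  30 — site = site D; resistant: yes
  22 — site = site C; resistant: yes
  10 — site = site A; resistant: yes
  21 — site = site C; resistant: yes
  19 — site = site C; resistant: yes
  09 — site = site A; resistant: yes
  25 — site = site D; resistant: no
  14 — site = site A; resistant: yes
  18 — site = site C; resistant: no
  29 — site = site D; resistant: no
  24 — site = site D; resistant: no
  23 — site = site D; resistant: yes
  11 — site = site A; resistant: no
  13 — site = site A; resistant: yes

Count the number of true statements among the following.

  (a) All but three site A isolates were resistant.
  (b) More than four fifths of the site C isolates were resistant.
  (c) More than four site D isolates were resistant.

(a) site A: |A| = 7, |A ∩ B| = 4; needs |A ∖ B| = 3 — true.
(b) site C: |A| = 8, |A ∩ B| = 6; needs |A ∩ B| / |A| > 4/5 — false.
(c) site D: |A| = 9, |A ∩ B| = 4; needs |A ∩ B| > 4 — false.

1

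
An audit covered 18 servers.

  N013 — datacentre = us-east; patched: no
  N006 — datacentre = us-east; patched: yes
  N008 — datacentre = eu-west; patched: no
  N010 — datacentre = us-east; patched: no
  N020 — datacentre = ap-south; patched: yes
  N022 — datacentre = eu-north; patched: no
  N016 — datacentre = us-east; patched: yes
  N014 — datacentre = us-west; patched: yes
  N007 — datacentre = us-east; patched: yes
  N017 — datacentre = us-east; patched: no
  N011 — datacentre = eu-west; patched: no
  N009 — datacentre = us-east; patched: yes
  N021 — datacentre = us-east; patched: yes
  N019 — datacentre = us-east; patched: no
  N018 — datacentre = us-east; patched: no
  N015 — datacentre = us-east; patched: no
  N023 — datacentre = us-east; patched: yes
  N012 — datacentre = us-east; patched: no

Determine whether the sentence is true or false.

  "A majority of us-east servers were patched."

False

'A majority of us-east servers were patched' holds iff |A ∩ B| > |A ∖ B|.
A (the restrictor) = {N013, N006, N010, N016, N007, N017, N009, N021, N019, N018, N015, N023, N012}, |A| = 13.
A ∩ B = {N006, N016, N007, N009, N021, N023}, so |A ∩ B| = 6.
A ∖ B = {N013, N010, N017, N019, N018, N015, N012}, so |A ∖ B| = 7.
6 < 7, so the statement is false.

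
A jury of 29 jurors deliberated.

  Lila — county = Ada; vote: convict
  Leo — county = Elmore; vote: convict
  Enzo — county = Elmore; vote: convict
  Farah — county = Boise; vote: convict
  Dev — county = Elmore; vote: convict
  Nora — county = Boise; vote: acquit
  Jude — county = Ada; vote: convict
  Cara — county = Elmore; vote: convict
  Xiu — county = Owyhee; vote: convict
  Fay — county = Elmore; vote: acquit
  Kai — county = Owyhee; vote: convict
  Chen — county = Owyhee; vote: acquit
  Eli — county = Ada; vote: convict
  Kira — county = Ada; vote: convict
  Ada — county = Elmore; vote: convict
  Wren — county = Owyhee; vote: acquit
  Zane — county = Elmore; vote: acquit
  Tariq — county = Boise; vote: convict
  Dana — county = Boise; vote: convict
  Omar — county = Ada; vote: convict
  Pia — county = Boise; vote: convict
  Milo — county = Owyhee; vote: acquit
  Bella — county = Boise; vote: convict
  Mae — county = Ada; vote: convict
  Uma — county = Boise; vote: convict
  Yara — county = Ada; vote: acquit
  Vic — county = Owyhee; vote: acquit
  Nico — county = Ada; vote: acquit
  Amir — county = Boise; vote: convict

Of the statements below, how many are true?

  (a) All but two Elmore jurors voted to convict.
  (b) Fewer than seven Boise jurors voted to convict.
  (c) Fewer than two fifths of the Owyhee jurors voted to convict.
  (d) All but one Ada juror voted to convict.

(a) Elmore: |A| = 7, |A ∩ B| = 5; needs |A ∖ B| = 2 — true.
(b) Boise: |A| = 8, |A ∩ B| = 7; needs |A ∩ B| < 7 — false.
(c) Owyhee: |A| = 6, |A ∩ B| = 2; needs |A ∩ B| / |A| < 2/5 — true.
(d) Ada: |A| = 8, |A ∩ B| = 6; needs |A ∖ B| = 1 — false.

2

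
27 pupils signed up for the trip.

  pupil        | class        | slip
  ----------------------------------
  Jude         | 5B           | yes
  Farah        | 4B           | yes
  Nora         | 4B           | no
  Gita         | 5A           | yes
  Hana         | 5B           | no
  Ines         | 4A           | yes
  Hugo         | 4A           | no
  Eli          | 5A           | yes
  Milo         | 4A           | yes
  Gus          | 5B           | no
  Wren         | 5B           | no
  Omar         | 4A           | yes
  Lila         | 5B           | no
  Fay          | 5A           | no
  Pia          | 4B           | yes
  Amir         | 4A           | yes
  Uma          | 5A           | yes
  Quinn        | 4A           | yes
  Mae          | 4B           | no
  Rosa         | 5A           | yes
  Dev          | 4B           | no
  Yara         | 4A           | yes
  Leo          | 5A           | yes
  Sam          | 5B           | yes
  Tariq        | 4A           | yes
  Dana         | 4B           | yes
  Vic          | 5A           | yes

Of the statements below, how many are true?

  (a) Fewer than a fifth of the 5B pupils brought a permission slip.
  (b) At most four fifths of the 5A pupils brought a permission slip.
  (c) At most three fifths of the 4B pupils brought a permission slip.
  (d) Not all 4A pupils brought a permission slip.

2

(a) 5B: |A| = 6, |A ∩ B| = 2; needs |A ∩ B| / |A| < 1/5 — false.
(b) 5A: |A| = 7, |A ∩ B| = 6; needs |A ∩ B| / |A| ≤ 4/5 — false.
(c) 4B: |A| = 6, |A ∩ B| = 3; needs |A ∩ B| / |A| ≤ 3/5 — true.
(d) 4A: |A| = 8, |A ∩ B| = 7; needs A ⊄ B (|A ∖ B| ≥ 1) — true.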